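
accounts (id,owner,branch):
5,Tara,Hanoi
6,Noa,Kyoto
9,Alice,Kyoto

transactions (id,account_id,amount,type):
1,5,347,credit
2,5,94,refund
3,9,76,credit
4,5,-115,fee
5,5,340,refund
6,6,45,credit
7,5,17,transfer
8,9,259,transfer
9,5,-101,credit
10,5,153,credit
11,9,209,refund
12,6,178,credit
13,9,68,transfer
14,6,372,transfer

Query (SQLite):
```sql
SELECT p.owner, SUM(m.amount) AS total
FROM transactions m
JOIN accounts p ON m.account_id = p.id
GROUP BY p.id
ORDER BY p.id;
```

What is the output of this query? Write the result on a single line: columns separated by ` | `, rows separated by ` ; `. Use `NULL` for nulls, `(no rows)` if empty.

Join each transactions row to its accounts via account_id.
Group joined rows by accounts.id; compute SUM(m.amount) per group.
  5: ids {1, 2, 4, 5, 7, 9, 10} → SUM(m.amount)=735
  6: ids {6, 12, 14} → SUM(m.amount)=595
  9: ids {3, 8, 11, 13} → SUM(m.amount)=612

Tara | 735 ; Noa | 595 ; Alice | 612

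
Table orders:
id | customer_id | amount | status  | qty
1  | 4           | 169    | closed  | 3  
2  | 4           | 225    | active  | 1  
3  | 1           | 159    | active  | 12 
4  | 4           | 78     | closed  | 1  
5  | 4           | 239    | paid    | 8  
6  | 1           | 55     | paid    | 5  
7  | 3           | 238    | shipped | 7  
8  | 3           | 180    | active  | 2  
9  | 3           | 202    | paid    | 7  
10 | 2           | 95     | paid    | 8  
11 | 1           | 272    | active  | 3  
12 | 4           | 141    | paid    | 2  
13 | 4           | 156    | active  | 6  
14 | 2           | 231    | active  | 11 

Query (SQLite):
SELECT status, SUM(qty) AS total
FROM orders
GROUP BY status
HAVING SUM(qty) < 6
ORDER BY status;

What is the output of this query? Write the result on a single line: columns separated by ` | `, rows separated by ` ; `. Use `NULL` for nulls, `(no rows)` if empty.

closed | 4

Partition orders by status; compute SUM(qty) within each group.
HAVING: keep groups where SUM(qty) < 6.
  active: ids {2, 3, 8, 11, 13, 14} → SUM(qty)=35
  closed: ids {1, 4} → SUM(qty)=4
  paid: ids {5, 6, 9, 10, 12} → SUM(qty)=30
  shipped: ids {7} → SUM(qty)=7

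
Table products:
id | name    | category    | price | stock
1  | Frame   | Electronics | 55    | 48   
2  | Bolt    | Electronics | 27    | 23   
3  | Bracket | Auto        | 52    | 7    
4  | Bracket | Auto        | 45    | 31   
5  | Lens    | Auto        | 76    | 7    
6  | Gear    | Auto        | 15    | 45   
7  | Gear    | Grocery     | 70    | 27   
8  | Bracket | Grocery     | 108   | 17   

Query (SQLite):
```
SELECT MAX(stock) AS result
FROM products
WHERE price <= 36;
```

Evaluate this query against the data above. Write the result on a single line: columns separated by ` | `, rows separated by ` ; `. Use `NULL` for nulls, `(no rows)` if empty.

Rows where price <= 36 → stock values: [23, 45].
MAX of non-NULL values = 45.

45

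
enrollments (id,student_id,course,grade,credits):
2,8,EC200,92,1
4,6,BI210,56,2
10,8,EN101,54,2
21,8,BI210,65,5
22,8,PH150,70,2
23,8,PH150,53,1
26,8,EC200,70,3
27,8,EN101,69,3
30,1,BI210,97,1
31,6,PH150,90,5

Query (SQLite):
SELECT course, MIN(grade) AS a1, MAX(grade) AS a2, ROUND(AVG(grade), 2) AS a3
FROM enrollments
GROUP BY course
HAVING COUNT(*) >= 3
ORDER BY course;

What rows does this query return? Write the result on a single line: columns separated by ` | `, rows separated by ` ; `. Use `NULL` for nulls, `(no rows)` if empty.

BI210 | 56 | 97 | 72.67 ; PH150 | 53 | 90 | 71

Group enrollments by course.
Per group compute: MIN(grade), MAX(grade), ROUND(AVG(grade), 2).
HAVING: drop groups with fewer than 3 rows.
  BI210: ids {4, 21, 30} → MIN(grade)=56, MAX(grade)=97, ROUND(AVG(grade), 2)=72.67
  EC200: ids {2, 26} → MIN(grade)=70, MAX(grade)=92, ROUND(AVG(grade), 2)=81
  EN101: ids {10, 27} → MIN(grade)=54, MAX(grade)=69, ROUND(AVG(grade), 2)=61.5
  PH150: ids {22, 23, 31} → MIN(grade)=53, MAX(grade)=90, ROUND(AVG(grade), 2)=71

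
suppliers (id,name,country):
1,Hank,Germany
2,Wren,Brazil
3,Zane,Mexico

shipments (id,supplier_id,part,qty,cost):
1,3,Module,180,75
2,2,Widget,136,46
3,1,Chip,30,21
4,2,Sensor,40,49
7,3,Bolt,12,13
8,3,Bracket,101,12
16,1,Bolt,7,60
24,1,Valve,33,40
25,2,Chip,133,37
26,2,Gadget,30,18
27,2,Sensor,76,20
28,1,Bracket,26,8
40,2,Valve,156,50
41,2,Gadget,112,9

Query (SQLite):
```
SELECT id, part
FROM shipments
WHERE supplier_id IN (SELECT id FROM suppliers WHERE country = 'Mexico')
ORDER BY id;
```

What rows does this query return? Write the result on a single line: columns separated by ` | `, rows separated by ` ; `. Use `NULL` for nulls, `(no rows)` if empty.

1 | Module ; 7 | Bolt ; 8 | Bracket

Inner query: suppliers.id where country = 'Mexico'.
Outer: keep shipments rows whose supplier_id is in that set.
Inner query → {3}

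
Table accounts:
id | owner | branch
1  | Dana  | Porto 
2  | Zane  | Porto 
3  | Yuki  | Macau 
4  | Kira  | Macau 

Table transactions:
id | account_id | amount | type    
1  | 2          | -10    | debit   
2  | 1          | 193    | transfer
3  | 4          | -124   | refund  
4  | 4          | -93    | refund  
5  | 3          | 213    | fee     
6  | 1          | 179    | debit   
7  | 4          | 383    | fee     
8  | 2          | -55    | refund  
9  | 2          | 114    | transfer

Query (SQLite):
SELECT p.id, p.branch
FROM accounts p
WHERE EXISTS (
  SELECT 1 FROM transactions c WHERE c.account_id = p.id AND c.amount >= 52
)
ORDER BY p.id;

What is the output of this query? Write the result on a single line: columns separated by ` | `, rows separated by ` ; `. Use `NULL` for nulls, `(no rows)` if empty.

1 | Porto ; 2 | Porto ; 3 | Macau ; 4 | Macau

For each accounts row, check whether any transactions with matching account_id has amount >= 52.
Keep rows where that is true.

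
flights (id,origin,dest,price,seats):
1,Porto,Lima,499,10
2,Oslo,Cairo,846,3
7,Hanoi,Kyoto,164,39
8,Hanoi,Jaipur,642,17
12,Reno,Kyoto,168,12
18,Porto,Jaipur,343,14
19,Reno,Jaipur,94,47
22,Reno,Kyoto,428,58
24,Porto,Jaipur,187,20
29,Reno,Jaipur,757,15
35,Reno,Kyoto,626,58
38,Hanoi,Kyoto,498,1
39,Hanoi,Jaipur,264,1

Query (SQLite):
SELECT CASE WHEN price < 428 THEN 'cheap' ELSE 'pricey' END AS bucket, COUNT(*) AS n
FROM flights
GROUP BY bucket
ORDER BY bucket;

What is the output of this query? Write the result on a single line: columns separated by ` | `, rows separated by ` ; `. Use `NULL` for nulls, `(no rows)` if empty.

cheap | 6 ; pricey | 7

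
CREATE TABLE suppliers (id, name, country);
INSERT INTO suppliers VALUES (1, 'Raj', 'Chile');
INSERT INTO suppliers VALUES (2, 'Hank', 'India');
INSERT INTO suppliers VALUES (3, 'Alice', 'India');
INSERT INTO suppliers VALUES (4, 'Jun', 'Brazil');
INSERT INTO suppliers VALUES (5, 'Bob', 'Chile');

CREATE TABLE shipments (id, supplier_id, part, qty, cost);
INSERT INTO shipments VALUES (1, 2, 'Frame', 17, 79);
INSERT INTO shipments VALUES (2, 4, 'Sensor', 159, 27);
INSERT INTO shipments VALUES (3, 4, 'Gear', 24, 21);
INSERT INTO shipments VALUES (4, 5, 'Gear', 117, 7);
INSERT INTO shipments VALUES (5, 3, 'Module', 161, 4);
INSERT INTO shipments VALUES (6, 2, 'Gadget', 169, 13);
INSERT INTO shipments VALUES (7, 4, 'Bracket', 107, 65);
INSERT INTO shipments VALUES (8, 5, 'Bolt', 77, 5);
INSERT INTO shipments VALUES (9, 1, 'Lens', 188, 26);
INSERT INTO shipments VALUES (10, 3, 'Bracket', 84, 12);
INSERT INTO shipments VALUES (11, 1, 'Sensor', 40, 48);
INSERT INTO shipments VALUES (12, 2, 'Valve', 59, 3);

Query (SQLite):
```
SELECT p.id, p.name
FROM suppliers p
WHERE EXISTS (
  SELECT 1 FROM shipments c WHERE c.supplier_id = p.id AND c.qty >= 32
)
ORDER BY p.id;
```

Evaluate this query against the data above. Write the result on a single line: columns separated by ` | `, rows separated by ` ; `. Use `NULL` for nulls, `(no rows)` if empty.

For each suppliers row, check whether any shipments with matching supplier_id has qty >= 32.
Keep rows where that is true.

1 | Raj ; 2 | Hank ; 3 | Alice ; 4 | Jun ; 5 | Bob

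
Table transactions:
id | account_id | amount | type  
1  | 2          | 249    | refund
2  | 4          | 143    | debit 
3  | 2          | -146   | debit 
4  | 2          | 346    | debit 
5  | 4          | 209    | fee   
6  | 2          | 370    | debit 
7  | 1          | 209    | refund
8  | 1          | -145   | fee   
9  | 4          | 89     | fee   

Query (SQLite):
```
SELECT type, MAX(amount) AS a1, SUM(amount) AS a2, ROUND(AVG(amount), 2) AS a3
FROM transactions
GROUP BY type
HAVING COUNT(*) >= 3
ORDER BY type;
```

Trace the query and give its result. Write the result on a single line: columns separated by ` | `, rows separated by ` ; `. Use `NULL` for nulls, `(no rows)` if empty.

debit | 370 | 713 | 178.25 ; fee | 209 | 153 | 51

Group transactions by type.
Per group compute: MAX(amount), SUM(amount), ROUND(AVG(amount), 2).
HAVING: drop groups with fewer than 3 rows.
  debit: ids {2, 3, 4, 6} → MAX(amount)=370, SUM(amount)=713, ROUND(AVG(amount), 2)=178.25
  fee: ids {5, 8, 9} → MAX(amount)=209, SUM(amount)=153, ROUND(AVG(amount), 2)=51
  refund: ids {1, 7} → MAX(amount)=249, SUM(amount)=458, ROUND(AVG(amount), 2)=229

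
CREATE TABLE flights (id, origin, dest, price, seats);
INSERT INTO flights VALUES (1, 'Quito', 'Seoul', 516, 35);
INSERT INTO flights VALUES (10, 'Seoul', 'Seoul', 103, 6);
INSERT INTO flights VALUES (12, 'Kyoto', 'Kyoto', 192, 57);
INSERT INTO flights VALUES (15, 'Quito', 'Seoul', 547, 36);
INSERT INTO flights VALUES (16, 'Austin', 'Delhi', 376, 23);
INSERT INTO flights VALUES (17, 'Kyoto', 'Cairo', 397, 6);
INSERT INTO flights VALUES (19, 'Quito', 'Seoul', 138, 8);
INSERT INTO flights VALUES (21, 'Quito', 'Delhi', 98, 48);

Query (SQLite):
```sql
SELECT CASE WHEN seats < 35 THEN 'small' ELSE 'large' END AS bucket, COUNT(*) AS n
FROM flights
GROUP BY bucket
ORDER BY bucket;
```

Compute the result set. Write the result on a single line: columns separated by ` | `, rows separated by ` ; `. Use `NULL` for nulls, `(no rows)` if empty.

large | 4 ; small | 4

Bucket rows by seats < 35 → 'small' else 'large'; count each bucket.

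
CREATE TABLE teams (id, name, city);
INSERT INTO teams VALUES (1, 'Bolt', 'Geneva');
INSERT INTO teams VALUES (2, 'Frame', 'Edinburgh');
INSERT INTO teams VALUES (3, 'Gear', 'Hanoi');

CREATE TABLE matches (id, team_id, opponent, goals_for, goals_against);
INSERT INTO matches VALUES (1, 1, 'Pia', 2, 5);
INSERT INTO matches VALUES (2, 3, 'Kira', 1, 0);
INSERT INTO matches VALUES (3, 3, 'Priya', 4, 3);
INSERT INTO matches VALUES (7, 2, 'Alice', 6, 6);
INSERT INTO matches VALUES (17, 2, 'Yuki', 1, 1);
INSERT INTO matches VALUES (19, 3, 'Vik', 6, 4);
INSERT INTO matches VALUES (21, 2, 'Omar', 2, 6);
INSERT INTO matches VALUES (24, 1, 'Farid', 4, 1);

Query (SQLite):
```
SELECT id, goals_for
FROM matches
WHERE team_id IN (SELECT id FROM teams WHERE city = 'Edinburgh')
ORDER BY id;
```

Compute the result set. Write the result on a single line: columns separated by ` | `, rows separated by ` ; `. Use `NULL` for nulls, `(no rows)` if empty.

7 | 6 ; 17 | 1 ; 21 | 2

Inner query: teams.id where city = 'Edinburgh'.
Outer: keep matches rows whose team_id is in that set.
Inner query → {2}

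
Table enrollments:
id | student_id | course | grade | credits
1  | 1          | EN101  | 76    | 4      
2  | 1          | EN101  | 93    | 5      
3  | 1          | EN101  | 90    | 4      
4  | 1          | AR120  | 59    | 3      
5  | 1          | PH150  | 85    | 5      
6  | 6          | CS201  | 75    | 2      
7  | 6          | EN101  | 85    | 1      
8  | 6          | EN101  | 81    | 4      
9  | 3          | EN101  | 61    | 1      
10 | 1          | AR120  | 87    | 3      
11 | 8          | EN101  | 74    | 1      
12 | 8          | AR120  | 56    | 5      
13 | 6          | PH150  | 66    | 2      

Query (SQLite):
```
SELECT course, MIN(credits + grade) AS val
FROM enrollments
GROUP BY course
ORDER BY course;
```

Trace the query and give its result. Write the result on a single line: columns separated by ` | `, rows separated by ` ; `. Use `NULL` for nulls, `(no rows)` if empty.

For each row compute credits + grade.
Group by course; take MIN of the expression per group.
  AR120: ids {4, 10, 12} → MIN(credits + grade)=61
  CS201: ids {6} → MIN(credits + grade)=77
  EN101: ids {1, 2, 3, 7, 8, 9, 11} → MIN(credits + grade)=62
  PH150: ids {5, 13} → MIN(credits + grade)=68

AR120 | 61 ; CS201 | 77 ; EN101 | 62 ; PH150 | 68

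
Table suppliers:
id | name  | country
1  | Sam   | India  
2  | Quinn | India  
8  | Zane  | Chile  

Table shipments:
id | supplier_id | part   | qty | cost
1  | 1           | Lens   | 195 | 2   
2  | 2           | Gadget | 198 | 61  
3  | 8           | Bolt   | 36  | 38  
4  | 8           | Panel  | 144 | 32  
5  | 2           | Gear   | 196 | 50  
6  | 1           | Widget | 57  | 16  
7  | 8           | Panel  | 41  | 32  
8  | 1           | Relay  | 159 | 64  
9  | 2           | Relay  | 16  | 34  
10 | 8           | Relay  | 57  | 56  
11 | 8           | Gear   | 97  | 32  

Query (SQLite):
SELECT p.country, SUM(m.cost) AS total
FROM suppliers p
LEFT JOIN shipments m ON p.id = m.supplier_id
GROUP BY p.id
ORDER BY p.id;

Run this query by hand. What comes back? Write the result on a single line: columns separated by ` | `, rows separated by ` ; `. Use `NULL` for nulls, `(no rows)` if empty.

LEFT JOIN keeps every suppliers row; unmatched ones get NULL for shipments columns.
Group by suppliers.id and compute SUM(m.cost). SUM over an all-NULL group is NULL.
  1: ids {1, 6, 8} → SUM(m.cost)=82
  2: ids {2, 5, 9} → SUM(m.cost)=145
  8: ids {3, 4, 7, 10, 11} → SUM(m.cost)=190

India | 82 ; India | 145 ; Chile | 190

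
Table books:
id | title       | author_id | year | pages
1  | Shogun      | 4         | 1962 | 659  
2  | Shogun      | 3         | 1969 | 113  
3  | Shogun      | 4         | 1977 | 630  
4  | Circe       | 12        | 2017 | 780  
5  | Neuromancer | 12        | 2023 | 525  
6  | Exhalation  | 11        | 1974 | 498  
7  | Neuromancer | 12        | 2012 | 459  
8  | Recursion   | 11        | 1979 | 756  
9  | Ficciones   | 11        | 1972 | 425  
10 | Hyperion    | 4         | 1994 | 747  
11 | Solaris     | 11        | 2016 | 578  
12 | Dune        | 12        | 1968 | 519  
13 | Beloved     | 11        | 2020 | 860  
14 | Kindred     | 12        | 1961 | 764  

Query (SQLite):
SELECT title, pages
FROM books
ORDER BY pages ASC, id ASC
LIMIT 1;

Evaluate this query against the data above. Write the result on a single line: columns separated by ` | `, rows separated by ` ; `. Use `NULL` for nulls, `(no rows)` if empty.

Sort by pages asc, tiebreak id asc: (113, id=2), (425, id=9), (459, id=7), (498, id=6) …. Take first 1.

Shogun | 113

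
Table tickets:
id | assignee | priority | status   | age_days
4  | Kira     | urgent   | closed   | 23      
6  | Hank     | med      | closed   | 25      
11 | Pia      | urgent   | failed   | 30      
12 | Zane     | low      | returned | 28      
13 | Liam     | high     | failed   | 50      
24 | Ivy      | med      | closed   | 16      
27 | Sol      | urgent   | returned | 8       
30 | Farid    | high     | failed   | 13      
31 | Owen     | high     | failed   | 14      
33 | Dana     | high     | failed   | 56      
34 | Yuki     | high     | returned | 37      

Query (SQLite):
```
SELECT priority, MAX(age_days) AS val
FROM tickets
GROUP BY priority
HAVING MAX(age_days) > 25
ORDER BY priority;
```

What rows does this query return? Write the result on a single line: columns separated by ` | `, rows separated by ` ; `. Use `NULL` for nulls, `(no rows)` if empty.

Partition tickets by priority; compute MAX(age_days) within each group.
HAVING: keep groups where MAX(age_days) > 25.
  high: ids {13, 30, 31, 33, 34} → MAX(age_days)=56
  low: ids {12} → MAX(age_days)=28
  med: ids {6, 24} → MAX(age_days)=25
  urgent: ids {4, 11, 27} → MAX(age_days)=30

high | 56 ; low | 28 ; urgent | 30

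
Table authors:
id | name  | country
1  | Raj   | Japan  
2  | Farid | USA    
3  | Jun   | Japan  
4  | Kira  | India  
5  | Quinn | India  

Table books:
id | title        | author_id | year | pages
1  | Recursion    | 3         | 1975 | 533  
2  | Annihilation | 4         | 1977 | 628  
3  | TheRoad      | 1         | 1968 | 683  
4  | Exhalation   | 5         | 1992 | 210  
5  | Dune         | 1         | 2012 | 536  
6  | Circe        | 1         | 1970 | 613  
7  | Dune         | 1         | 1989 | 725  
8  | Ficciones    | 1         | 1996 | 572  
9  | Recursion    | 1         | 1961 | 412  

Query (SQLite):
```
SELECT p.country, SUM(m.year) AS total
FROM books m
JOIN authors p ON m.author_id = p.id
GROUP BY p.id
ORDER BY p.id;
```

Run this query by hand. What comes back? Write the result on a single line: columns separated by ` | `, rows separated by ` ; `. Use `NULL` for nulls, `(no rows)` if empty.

Japan | 11896 ; Japan | 1975 ; India | 1977 ; India | 1992

Join each books row to its authors via author_id.
Group joined rows by authors.id; compute SUM(m.year) per group.
  1: ids {3, 5, 6, 7, 8, 9} → SUM(m.year)=11896
  3: ids {1} → SUM(m.year)=1975
  4: ids {2} → SUM(m.year)=1977
  5: ids {4} → SUM(m.year)=1992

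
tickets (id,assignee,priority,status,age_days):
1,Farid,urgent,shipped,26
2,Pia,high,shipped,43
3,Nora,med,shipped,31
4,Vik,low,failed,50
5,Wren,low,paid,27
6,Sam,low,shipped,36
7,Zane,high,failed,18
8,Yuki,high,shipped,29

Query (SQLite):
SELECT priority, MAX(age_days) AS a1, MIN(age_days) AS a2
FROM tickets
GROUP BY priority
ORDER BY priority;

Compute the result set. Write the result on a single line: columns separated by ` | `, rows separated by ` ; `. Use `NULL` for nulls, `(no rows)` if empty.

Group tickets by priority.
Per group compute: MAX(age_days), MIN(age_days).
  high: ids {2, 7, 8} → MAX(age_days)=43, MIN(age_days)=18
  low: ids {4, 5, 6} → MAX(age_days)=50, MIN(age_days)=27
  med: ids {3} → MAX(age_days)=31, MIN(age_days)=31
  urgent: ids {1} → MAX(age_days)=26, MIN(age_days)=26

high | 43 | 18 ; low | 50 | 27 ; med | 31 | 31 ; urgent | 26 | 26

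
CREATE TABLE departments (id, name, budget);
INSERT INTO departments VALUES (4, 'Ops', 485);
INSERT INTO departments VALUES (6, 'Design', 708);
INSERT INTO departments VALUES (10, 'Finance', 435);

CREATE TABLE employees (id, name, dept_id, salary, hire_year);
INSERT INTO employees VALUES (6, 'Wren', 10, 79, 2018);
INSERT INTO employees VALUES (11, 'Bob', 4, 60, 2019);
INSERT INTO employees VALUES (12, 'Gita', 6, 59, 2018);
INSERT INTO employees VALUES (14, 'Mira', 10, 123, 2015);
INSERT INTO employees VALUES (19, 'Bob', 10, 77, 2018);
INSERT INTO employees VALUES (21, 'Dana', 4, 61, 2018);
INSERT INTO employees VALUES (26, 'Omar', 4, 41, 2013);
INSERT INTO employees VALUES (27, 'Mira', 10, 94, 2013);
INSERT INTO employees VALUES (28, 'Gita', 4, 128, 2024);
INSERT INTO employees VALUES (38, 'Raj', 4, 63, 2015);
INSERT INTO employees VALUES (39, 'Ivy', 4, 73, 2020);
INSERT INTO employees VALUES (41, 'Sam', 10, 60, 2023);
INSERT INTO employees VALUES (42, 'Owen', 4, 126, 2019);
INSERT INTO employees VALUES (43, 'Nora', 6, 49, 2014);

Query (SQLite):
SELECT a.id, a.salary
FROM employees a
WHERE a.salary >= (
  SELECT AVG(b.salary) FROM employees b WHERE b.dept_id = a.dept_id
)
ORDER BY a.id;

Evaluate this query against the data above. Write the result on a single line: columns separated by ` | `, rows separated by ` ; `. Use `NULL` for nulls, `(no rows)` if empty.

For each employees row a, compute AVG(salary) over rows sharing a.dept_id.
Keep row a if a.salary >= that per-group AVG.
  dept_id=4: AVG(salary) = 78.857143
  dept_id=6: AVG(salary) = 54.0
  dept_id=10: AVG(salary) = 86.6

12 | 59 ; 14 | 123 ; 27 | 94 ; 28 | 128 ; 42 | 126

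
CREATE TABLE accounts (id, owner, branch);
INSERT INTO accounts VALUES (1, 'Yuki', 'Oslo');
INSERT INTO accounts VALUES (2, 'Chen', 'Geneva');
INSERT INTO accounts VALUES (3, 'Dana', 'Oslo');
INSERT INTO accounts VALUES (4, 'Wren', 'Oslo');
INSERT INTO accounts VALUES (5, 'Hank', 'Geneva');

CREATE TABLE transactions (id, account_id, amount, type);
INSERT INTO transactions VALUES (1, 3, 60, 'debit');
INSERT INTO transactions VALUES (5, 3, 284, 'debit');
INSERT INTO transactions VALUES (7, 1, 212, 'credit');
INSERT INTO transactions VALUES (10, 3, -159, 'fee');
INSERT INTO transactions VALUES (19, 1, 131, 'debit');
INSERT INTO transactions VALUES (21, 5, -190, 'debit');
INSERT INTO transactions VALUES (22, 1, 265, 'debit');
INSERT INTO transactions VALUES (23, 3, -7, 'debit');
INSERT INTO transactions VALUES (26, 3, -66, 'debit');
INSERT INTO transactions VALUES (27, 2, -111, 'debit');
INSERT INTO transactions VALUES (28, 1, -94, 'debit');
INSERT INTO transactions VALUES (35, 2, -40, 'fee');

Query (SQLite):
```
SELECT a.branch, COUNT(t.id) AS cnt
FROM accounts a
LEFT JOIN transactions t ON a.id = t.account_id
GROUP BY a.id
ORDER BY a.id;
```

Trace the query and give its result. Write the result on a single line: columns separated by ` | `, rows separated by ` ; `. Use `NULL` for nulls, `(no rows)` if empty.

LEFT JOIN keeps every accounts row; unmatched ones get NULL for transactions columns.
Group by accounts.id and compute COUNT(t.id). COUNT(col) of an all-NULL group is 0.
  1: ids {7, 19, 22, 28} → COUNT(t.id)=4
  2: ids {27, 35} → COUNT(t.id)=2
  3: ids {1, 5, 10, 23, 26} → COUNT(t.id)=5
  4: ids {—} → COUNT(t.id)=0
  5: ids {21} → COUNT(t.id)=1

Oslo | 4 ; Geneva | 2 ; Oslo | 5 ; Oslo | 0 ; Geneva | 1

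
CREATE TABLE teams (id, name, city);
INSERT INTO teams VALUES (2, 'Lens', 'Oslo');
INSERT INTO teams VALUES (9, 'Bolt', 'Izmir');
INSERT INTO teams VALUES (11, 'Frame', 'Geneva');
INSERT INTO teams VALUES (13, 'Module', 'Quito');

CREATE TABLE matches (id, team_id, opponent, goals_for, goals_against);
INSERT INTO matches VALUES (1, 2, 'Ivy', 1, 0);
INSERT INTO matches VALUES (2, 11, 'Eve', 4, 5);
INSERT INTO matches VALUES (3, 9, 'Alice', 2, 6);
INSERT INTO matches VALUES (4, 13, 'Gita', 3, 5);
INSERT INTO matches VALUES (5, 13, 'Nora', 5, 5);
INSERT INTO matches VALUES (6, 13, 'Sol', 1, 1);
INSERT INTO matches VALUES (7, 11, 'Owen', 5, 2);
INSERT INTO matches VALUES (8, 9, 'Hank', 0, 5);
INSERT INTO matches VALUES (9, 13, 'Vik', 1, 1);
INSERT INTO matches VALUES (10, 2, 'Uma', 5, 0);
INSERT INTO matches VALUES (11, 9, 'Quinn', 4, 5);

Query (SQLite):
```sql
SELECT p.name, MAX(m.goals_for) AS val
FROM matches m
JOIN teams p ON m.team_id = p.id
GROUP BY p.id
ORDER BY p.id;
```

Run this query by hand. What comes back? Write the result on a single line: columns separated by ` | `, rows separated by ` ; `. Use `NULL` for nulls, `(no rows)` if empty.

Lens | 5 ; Bolt | 4 ; Frame | 5 ; Module | 5

Join each matches row to its teams via team_id.
Group joined rows by teams.id; compute MAX(m.goals_for) per group.
  2: ids {1, 10} → MAX(m.goals_for)=5
  9: ids {3, 8, 11} → MAX(m.goals_for)=4
  11: ids {2, 7} → MAX(m.goals_for)=5
  13: ids {4, 5, 6, 9} → MAX(m.goals_for)=5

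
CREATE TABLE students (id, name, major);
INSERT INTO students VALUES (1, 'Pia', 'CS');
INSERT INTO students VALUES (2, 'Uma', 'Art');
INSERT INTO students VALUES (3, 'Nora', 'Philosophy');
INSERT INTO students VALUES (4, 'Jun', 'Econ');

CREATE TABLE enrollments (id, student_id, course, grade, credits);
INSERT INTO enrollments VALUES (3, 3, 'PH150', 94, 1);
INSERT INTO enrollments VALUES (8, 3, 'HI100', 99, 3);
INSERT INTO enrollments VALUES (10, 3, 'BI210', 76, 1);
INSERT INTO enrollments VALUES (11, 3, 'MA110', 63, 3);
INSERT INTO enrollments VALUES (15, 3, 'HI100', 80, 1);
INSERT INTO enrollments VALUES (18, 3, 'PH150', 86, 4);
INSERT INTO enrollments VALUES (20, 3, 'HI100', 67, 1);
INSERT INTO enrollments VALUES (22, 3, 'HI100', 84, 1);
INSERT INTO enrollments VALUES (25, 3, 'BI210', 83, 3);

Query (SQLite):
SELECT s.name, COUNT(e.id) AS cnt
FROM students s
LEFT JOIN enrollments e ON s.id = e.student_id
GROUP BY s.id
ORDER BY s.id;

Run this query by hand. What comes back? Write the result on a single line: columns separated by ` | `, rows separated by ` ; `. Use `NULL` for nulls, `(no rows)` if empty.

Pia | 0 ; Uma | 0 ; Nora | 9 ; Jun | 0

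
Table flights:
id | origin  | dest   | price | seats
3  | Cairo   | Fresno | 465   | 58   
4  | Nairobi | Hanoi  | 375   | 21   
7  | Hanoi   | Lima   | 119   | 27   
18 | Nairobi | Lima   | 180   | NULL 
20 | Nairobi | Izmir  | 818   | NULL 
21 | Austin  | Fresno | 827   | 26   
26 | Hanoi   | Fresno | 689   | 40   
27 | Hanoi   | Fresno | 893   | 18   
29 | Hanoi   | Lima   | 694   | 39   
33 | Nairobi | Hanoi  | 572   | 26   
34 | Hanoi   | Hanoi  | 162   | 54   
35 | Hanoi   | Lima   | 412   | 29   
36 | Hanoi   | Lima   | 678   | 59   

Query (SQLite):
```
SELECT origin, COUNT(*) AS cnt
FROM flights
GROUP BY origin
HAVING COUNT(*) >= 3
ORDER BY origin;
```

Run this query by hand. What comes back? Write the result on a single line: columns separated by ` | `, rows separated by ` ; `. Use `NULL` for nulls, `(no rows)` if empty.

Hanoi | 7 ; Nairobi | 4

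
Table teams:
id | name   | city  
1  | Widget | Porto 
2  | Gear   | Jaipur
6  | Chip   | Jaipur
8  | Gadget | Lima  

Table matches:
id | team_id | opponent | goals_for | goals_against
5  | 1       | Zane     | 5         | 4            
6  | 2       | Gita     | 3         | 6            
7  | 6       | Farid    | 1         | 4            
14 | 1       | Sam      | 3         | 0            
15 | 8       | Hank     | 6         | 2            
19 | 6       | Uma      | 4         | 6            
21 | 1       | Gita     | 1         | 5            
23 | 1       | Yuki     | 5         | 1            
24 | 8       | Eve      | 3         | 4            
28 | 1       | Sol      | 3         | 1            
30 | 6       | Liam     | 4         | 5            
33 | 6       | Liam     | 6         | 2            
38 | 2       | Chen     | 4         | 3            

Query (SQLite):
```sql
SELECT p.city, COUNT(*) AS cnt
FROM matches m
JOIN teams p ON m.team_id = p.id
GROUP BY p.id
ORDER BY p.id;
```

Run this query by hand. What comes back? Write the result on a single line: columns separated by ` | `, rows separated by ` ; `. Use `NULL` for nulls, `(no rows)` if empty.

Porto | 5 ; Jaipur | 2 ; Jaipur | 4 ; Lima | 2

Join each matches row to its teams via team_id.
Group joined rows by teams.id; compute COUNT(*) per group.
  1: ids {5, 14, 21, 23, 28} → COUNT(*)=5
  2: ids {6, 38} → COUNT(*)=2
  6: ids {7, 19, 30, 33} → COUNT(*)=4
  8: ids {15, 24} → COUNT(*)=2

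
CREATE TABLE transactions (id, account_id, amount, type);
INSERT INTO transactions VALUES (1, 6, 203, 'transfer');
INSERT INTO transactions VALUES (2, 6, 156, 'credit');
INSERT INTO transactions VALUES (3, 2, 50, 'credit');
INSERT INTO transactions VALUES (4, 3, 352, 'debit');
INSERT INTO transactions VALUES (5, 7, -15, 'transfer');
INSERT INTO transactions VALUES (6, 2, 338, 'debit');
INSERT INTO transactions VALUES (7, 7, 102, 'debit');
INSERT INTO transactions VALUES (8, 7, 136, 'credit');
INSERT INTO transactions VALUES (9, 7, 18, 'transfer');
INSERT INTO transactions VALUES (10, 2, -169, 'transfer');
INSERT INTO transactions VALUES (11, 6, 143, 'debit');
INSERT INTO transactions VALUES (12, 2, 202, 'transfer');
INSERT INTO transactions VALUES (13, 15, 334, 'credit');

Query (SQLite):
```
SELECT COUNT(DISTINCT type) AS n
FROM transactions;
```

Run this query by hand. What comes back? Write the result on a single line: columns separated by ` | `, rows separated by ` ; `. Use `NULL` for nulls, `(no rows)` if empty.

Count distinct non-NULL type values.

3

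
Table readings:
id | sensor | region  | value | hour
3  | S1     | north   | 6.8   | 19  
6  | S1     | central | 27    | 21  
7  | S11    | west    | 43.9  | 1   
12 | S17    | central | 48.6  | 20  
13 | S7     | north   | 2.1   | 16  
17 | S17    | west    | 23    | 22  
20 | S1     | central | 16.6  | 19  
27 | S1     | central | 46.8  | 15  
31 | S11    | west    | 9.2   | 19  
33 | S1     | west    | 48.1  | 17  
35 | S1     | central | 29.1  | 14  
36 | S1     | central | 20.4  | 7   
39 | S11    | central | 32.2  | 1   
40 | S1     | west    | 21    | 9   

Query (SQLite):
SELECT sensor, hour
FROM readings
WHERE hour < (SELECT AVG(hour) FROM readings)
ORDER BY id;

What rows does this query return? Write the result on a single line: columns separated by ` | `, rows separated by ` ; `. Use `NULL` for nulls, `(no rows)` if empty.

Scalar subquery: AVG(hour) over all readings rows = 14.285714 (≈; comparison uses full precision).
Keep rows where hour < that value.

S11 | 1 ; S1 | 14 ; S1 | 7 ; S11 | 1 ; S1 | 9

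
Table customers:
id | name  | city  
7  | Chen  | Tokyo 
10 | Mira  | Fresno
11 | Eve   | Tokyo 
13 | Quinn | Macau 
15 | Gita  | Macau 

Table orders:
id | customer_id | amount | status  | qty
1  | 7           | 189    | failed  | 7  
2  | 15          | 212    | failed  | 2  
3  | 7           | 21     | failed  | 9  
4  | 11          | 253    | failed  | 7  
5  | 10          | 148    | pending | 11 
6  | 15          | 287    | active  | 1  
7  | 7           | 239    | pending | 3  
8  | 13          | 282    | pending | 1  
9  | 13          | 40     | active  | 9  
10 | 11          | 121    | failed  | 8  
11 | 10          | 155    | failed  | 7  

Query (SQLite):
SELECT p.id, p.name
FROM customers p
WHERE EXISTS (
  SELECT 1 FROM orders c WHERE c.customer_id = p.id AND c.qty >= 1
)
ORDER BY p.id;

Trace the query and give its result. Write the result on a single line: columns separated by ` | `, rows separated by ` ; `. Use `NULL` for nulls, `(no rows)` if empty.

7 | Chen ; 10 | Mira ; 11 | Eve ; 13 | Quinn ; 15 | Gita

For each customers row, check whether any orders with matching customer_id has qty >= 1.
Keep rows where that is true.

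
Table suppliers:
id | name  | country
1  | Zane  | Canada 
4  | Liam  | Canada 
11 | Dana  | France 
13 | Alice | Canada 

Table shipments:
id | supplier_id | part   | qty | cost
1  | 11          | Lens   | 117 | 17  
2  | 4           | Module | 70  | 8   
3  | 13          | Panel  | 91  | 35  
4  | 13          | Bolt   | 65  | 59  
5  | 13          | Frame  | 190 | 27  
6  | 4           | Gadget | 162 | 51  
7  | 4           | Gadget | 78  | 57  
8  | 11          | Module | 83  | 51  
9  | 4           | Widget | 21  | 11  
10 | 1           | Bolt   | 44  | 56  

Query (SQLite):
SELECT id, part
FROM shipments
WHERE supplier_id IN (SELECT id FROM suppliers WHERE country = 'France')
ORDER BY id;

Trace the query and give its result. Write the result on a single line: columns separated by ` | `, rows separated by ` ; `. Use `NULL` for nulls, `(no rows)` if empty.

1 | Lens ; 8 | Module

Inner query: suppliers.id where country = 'France'.
Outer: keep shipments rows whose supplier_id is in that set.
Inner query → {11}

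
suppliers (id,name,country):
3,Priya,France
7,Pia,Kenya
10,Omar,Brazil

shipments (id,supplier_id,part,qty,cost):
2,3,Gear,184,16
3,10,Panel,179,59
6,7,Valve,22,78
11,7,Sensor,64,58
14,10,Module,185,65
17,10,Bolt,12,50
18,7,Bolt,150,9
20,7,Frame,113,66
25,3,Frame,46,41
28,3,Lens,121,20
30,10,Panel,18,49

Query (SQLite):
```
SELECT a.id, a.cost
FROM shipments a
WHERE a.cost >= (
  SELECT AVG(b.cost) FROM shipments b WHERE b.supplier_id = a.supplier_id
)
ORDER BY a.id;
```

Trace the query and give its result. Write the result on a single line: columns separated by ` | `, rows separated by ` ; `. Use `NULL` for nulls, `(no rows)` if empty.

For each shipments row a, compute AVG(cost) over rows sharing a.supplier_id.
Keep row a if a.cost >= that per-group AVG.
  supplier_id=3: AVG(cost) = 25.666667
  supplier_id=7: AVG(cost) = 52.75
  supplier_id=10: AVG(cost) = 55.75

3 | 59 ; 6 | 78 ; 11 | 58 ; 14 | 65 ; 20 | 66 ; 25 | 41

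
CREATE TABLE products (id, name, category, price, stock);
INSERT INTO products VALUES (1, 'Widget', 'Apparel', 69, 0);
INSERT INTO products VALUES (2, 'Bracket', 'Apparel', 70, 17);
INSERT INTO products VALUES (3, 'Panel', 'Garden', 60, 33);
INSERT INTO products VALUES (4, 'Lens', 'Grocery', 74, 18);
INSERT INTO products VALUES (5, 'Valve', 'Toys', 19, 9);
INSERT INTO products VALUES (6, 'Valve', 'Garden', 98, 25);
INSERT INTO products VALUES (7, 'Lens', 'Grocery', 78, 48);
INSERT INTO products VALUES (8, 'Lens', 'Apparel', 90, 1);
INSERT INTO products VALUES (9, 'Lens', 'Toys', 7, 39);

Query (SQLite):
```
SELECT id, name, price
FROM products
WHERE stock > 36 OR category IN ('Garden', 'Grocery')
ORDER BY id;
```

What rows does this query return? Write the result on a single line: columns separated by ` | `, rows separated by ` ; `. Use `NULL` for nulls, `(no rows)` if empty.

3 | Panel | 60 ; 4 | Lens | 74 ; 6 | Valve | 98 ; 7 | Lens | 78 ; 9 | Lens | 7

stock > 36: ids {7, 9}
category IN ('Garden', 'Grocery'): ids {3, 4, 6, 7}
Combine with OR.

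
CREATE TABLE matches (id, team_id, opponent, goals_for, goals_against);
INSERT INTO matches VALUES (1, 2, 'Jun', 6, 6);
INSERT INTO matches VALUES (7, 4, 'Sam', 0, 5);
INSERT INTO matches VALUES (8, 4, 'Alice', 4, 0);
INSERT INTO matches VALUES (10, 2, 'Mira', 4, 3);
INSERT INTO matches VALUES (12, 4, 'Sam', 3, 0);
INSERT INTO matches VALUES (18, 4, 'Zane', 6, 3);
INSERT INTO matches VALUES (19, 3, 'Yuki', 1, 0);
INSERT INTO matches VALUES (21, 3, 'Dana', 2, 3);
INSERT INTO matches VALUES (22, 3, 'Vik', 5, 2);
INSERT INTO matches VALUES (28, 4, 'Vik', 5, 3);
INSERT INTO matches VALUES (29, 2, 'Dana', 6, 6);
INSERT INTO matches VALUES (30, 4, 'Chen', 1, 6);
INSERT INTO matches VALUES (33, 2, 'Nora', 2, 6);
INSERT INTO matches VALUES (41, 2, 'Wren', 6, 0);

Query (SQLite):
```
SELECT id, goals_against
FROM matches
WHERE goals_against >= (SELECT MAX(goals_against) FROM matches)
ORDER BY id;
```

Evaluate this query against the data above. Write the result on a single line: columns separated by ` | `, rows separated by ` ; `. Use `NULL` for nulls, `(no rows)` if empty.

Scalar subquery: MAX(goals_against) over all matches rows = 6.
Keep rows where goals_against >= that value.

1 | 6 ; 29 | 6 ; 30 | 6 ; 33 | 6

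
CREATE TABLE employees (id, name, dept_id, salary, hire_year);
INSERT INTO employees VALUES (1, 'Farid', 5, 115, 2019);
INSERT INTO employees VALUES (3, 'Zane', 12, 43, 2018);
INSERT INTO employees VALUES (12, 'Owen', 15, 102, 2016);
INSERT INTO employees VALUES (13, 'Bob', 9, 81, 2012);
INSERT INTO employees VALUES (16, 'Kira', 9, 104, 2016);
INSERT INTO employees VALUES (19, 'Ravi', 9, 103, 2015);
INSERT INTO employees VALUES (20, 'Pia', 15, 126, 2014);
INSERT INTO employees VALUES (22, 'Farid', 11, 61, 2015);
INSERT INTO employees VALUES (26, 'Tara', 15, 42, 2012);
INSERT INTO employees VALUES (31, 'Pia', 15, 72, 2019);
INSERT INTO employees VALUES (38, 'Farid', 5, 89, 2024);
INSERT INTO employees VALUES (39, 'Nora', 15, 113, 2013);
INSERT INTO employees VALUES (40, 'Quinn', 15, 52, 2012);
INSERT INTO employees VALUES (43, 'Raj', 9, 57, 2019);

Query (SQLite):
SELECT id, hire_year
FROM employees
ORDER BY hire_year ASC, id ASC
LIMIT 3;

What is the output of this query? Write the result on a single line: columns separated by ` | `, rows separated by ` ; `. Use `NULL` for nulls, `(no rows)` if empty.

13 | 2012 ; 26 | 2012 ; 40 | 2012

Sort by hire_year asc, tiebreak id asc: (2012, id=13), (2012, id=26), (2012, id=40), (2013, id=39), (2014, id=20), (2015, id=19) …. Take first 3.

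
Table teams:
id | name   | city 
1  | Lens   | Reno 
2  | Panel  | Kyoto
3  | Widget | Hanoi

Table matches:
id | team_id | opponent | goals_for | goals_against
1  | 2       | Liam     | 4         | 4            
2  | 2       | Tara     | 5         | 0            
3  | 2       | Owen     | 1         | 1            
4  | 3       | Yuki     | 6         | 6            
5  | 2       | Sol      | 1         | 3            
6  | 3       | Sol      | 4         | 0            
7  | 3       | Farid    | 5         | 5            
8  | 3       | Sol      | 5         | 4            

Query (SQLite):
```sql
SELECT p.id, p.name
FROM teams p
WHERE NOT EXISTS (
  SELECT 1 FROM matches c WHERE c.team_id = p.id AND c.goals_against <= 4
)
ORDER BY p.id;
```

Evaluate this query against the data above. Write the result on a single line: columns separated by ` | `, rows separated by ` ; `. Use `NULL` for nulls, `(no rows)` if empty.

For each teams row, check whether any matches with matching team_id has goals_against <= 4.
Keep rows where that is false.

1 | Lens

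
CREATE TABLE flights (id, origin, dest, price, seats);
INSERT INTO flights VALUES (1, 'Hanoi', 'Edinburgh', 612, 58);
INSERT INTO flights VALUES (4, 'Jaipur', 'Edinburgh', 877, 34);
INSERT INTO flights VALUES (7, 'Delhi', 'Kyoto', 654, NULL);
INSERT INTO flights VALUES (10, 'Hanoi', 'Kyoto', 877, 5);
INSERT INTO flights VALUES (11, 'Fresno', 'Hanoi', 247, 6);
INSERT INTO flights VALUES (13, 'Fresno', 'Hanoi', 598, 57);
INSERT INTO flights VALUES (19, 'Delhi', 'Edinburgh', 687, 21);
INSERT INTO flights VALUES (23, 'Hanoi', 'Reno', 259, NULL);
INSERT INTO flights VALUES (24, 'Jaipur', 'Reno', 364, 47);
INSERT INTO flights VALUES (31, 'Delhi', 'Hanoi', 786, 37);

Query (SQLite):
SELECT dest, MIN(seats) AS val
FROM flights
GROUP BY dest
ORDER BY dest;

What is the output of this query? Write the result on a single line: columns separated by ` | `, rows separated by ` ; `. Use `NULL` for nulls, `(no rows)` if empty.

Edinburgh | 21 ; Hanoi | 6 ; Kyoto | 5 ; Reno | 47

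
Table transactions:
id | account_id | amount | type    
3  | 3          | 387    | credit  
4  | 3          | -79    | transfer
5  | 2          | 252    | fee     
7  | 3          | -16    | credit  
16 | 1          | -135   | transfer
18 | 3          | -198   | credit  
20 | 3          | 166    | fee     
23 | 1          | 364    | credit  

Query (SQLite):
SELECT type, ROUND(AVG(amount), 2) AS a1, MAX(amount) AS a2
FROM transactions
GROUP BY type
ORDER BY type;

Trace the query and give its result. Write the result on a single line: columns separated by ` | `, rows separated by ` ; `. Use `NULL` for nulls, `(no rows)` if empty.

credit | 134.25 | 387 ; fee | 209 | 252 ; transfer | -107 | -79

Group transactions by type.
Per group compute: ROUND(AVG(amount), 2), MAX(amount).
  credit: ids {3, 7, 18, 23} → ROUND(AVG(amount), 2)=134.25, MAX(amount)=387
  fee: ids {5, 20} → ROUND(AVG(amount), 2)=209, MAX(amount)=252
  transfer: ids {4, 16} → ROUND(AVG(amount), 2)=-107, MAX(amount)=-79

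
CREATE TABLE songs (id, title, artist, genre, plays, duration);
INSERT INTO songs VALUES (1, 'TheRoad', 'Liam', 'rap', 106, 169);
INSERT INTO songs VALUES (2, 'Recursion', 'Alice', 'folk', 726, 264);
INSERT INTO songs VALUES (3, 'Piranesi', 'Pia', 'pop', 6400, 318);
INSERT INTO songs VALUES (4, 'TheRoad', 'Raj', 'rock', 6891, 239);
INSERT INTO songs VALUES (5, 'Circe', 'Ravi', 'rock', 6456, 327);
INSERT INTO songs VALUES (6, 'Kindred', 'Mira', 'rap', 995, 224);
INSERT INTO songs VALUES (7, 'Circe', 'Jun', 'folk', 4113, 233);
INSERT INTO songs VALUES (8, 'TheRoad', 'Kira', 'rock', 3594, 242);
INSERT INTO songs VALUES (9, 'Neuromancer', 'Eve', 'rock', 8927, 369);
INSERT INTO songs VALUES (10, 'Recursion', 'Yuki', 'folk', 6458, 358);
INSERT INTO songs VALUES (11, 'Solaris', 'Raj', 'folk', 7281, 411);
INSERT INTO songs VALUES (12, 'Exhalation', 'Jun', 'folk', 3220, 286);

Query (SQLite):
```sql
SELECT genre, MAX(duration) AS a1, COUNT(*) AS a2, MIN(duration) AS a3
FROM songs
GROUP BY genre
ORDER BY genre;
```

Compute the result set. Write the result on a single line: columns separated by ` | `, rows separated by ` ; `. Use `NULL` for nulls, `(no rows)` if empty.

Group songs by genre.
Per group compute: MAX(duration), COUNT(*), MIN(duration).
  folk: ids {2, 7, 10, 11, 12} → MAX(duration)=411, COUNT(*)=5, MIN(duration)=233
  pop: ids {3} → MAX(duration)=318, COUNT(*)=1, MIN(duration)=318
  rap: ids {1, 6} → MAX(duration)=224, COUNT(*)=2, MIN(duration)=169
  rock: ids {4, 5, 8, 9} → MAX(duration)=369, COUNT(*)=4, MIN(duration)=239

folk | 411 | 5 | 233 ; pop | 318 | 1 | 318 ; rap | 224 | 2 | 169 ; rock | 369 | 4 | 239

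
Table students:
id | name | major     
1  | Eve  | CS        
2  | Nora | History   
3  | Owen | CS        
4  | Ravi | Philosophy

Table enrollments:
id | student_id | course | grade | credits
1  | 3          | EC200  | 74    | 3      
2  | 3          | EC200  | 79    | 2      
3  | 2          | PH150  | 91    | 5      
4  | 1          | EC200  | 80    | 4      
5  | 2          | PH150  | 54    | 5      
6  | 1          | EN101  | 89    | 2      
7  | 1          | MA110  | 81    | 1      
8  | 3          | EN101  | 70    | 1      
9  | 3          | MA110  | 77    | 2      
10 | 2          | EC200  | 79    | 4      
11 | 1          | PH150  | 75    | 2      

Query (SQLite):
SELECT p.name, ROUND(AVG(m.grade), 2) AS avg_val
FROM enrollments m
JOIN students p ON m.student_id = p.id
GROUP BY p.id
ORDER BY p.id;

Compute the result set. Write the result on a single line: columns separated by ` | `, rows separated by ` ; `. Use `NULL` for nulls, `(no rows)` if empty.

Join each enrollments row to its students via student_id.
Group joined rows by students.id; compute ROUND(AVG(m.grade), 2) per group.
  1: ids {4, 6, 7, 11} → ROUND(AVG(m.grade), 2)=81.25
  2: ids {3, 5, 10} → ROUND(AVG(m.grade), 2)=74.67
  3: ids {1, 2, 8, 9} → ROUND(AVG(m.grade), 2)=75

Eve | 81.25 ; Nora | 74.67 ; Owen | 75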